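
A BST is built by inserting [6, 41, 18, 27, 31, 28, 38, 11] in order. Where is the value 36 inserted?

Starting tree (level order): [6, None, 41, 18, None, 11, 27, None, None, None, 31, 28, 38]
Insertion path: 6 -> 41 -> 18 -> 27 -> 31 -> 38
Result: insert 36 as left child of 38
Final tree (level order): [6, None, 41, 18, None, 11, 27, None, None, None, 31, 28, 38, None, None, 36]


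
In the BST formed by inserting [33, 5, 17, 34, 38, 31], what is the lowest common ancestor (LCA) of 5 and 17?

Tree insertion order: [33, 5, 17, 34, 38, 31]
Tree (level-order array): [33, 5, 34, None, 17, None, 38, None, 31]
In a BST, the LCA of p=5, q=17 is the first node v on the
root-to-leaf path with p <= v <= q (go left if both < v, right if both > v).
Walk from root:
  at 33: both 5 and 17 < 33, go left
  at 5: 5 <= 5 <= 17, this is the LCA
LCA = 5


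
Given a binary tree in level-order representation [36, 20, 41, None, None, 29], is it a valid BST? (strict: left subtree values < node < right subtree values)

Level-order array: [36, 20, 41, None, None, 29]
Validate using subtree bounds (lo, hi): at each node, require lo < value < hi,
then recurse left with hi=value and right with lo=value.
Preorder trace (stopping at first violation):
  at node 36 with bounds (-inf, +inf): OK
  at node 20 with bounds (-inf, 36): OK
  at node 41 with bounds (36, +inf): OK
  at node 29 with bounds (36, 41): VIOLATION
Node 29 violates its bound: not (36 < 29 < 41).
Result: Not a valid BST


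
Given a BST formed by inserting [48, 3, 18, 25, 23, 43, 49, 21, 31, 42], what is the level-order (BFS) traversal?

Tree insertion order: [48, 3, 18, 25, 23, 43, 49, 21, 31, 42]
Tree (level-order array): [48, 3, 49, None, 18, None, None, None, 25, 23, 43, 21, None, 31, None, None, None, None, 42]
BFS from the root, enqueuing left then right child of each popped node:
  queue [48] -> pop 48, enqueue [3, 49], visited so far: [48]
  queue [3, 49] -> pop 3, enqueue [18], visited so far: [48, 3]
  queue [49, 18] -> pop 49, enqueue [none], visited so far: [48, 3, 49]
  queue [18] -> pop 18, enqueue [25], visited so far: [48, 3, 49, 18]
  queue [25] -> pop 25, enqueue [23, 43], visited so far: [48, 3, 49, 18, 25]
  queue [23, 43] -> pop 23, enqueue [21], visited so far: [48, 3, 49, 18, 25, 23]
  queue [43, 21] -> pop 43, enqueue [31], visited so far: [48, 3, 49, 18, 25, 23, 43]
  queue [21, 31] -> pop 21, enqueue [none], visited so far: [48, 3, 49, 18, 25, 23, 43, 21]
  queue [31] -> pop 31, enqueue [42], visited so far: [48, 3, 49, 18, 25, 23, 43, 21, 31]
  queue [42] -> pop 42, enqueue [none], visited so far: [48, 3, 49, 18, 25, 23, 43, 21, 31, 42]
Result: [48, 3, 49, 18, 25, 23, 43, 21, 31, 42]


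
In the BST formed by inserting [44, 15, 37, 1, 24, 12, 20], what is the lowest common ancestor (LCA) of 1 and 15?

Tree insertion order: [44, 15, 37, 1, 24, 12, 20]
Tree (level-order array): [44, 15, None, 1, 37, None, 12, 24, None, None, None, 20]
In a BST, the LCA of p=1, q=15 is the first node v on the
root-to-leaf path with p <= v <= q (go left if both < v, right if both > v).
Walk from root:
  at 44: both 1 and 15 < 44, go left
  at 15: 1 <= 15 <= 15, this is the LCA
LCA = 15


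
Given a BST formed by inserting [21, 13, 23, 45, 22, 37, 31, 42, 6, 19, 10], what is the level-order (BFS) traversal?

Tree insertion order: [21, 13, 23, 45, 22, 37, 31, 42, 6, 19, 10]
Tree (level-order array): [21, 13, 23, 6, 19, 22, 45, None, 10, None, None, None, None, 37, None, None, None, 31, 42]
BFS from the root, enqueuing left then right child of each popped node:
  queue [21] -> pop 21, enqueue [13, 23], visited so far: [21]
  queue [13, 23] -> pop 13, enqueue [6, 19], visited so far: [21, 13]
  queue [23, 6, 19] -> pop 23, enqueue [22, 45], visited so far: [21, 13, 23]
  queue [6, 19, 22, 45] -> pop 6, enqueue [10], visited so far: [21, 13, 23, 6]
  queue [19, 22, 45, 10] -> pop 19, enqueue [none], visited so far: [21, 13, 23, 6, 19]
  queue [22, 45, 10] -> pop 22, enqueue [none], visited so far: [21, 13, 23, 6, 19, 22]
  queue [45, 10] -> pop 45, enqueue [37], visited so far: [21, 13, 23, 6, 19, 22, 45]
  queue [10, 37] -> pop 10, enqueue [none], visited so far: [21, 13, 23, 6, 19, 22, 45, 10]
  queue [37] -> pop 37, enqueue [31, 42], visited so far: [21, 13, 23, 6, 19, 22, 45, 10, 37]
  queue [31, 42] -> pop 31, enqueue [none], visited so far: [21, 13, 23, 6, 19, 22, 45, 10, 37, 31]
  queue [42] -> pop 42, enqueue [none], visited so far: [21, 13, 23, 6, 19, 22, 45, 10, 37, 31, 42]
Result: [21, 13, 23, 6, 19, 22, 45, 10, 37, 31, 42]


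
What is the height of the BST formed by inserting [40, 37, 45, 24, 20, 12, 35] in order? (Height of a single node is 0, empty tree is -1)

Insertion order: [40, 37, 45, 24, 20, 12, 35]
Tree (level-order array): [40, 37, 45, 24, None, None, None, 20, 35, 12]
Compute height bottom-up (empty subtree = -1):
  height(12) = 1 + max(-1, -1) = 0
  height(20) = 1 + max(0, -1) = 1
  height(35) = 1 + max(-1, -1) = 0
  height(24) = 1 + max(1, 0) = 2
  height(37) = 1 + max(2, -1) = 3
  height(45) = 1 + max(-1, -1) = 0
  height(40) = 1 + max(3, 0) = 4
Height = 4


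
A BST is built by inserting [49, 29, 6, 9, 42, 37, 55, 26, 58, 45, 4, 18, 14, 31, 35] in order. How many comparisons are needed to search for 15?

Search path for 15: 49 -> 29 -> 6 -> 9 -> 26 -> 18 -> 14
Found: False
Comparisons: 7


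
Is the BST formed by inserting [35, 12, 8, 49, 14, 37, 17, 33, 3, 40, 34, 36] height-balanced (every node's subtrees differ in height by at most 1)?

Tree (level-order array): [35, 12, 49, 8, 14, 37, None, 3, None, None, 17, 36, 40, None, None, None, 33, None, None, None, None, None, 34]
Definition: a tree is height-balanced if, at every node, |h(left) - h(right)| <= 1 (empty subtree has height -1).
Bottom-up per-node check:
  node 3: h_left=-1, h_right=-1, diff=0 [OK], height=0
  node 8: h_left=0, h_right=-1, diff=1 [OK], height=1
  node 34: h_left=-1, h_right=-1, diff=0 [OK], height=0
  node 33: h_left=-1, h_right=0, diff=1 [OK], height=1
  node 17: h_left=-1, h_right=1, diff=2 [FAIL (|-1-1|=2 > 1)], height=2
  node 14: h_left=-1, h_right=2, diff=3 [FAIL (|-1-2|=3 > 1)], height=3
  node 12: h_left=1, h_right=3, diff=2 [FAIL (|1-3|=2 > 1)], height=4
  node 36: h_left=-1, h_right=-1, diff=0 [OK], height=0
  node 40: h_left=-1, h_right=-1, diff=0 [OK], height=0
  node 37: h_left=0, h_right=0, diff=0 [OK], height=1
  node 49: h_left=1, h_right=-1, diff=2 [FAIL (|1--1|=2 > 1)], height=2
  node 35: h_left=4, h_right=2, diff=2 [FAIL (|4-2|=2 > 1)], height=5
Node 17 violates the condition: |-1 - 1| = 2 > 1.
Result: Not balanced


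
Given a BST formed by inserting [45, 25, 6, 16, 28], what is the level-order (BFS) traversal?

Tree insertion order: [45, 25, 6, 16, 28]
Tree (level-order array): [45, 25, None, 6, 28, None, 16]
BFS from the root, enqueuing left then right child of each popped node:
  queue [45] -> pop 45, enqueue [25], visited so far: [45]
  queue [25] -> pop 25, enqueue [6, 28], visited so far: [45, 25]
  queue [6, 28] -> pop 6, enqueue [16], visited so far: [45, 25, 6]
  queue [28, 16] -> pop 28, enqueue [none], visited so far: [45, 25, 6, 28]
  queue [16] -> pop 16, enqueue [none], visited so far: [45, 25, 6, 28, 16]
Result: [45, 25, 6, 28, 16]


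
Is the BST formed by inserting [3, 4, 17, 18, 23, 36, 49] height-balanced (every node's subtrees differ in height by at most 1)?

Tree (level-order array): [3, None, 4, None, 17, None, 18, None, 23, None, 36, None, 49]
Definition: a tree is height-balanced if, at every node, |h(left) - h(right)| <= 1 (empty subtree has height -1).
Bottom-up per-node check:
  node 49: h_left=-1, h_right=-1, diff=0 [OK], height=0
  node 36: h_left=-1, h_right=0, diff=1 [OK], height=1
  node 23: h_left=-1, h_right=1, diff=2 [FAIL (|-1-1|=2 > 1)], height=2
  node 18: h_left=-1, h_right=2, diff=3 [FAIL (|-1-2|=3 > 1)], height=3
  node 17: h_left=-1, h_right=3, diff=4 [FAIL (|-1-3|=4 > 1)], height=4
  node 4: h_left=-1, h_right=4, diff=5 [FAIL (|-1-4|=5 > 1)], height=5
  node 3: h_left=-1, h_right=5, diff=6 [FAIL (|-1-5|=6 > 1)], height=6
Node 23 violates the condition: |-1 - 1| = 2 > 1.
Result: Not balanced


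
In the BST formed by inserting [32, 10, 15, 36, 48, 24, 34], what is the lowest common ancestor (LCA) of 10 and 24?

Tree insertion order: [32, 10, 15, 36, 48, 24, 34]
Tree (level-order array): [32, 10, 36, None, 15, 34, 48, None, 24]
In a BST, the LCA of p=10, q=24 is the first node v on the
root-to-leaf path with p <= v <= q (go left if both < v, right if both > v).
Walk from root:
  at 32: both 10 and 24 < 32, go left
  at 10: 10 <= 10 <= 24, this is the LCA
LCA = 10


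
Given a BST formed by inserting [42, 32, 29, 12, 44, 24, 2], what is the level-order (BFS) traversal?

Tree insertion order: [42, 32, 29, 12, 44, 24, 2]
Tree (level-order array): [42, 32, 44, 29, None, None, None, 12, None, 2, 24]
BFS from the root, enqueuing left then right child of each popped node:
  queue [42] -> pop 42, enqueue [32, 44], visited so far: [42]
  queue [32, 44] -> pop 32, enqueue [29], visited so far: [42, 32]
  queue [44, 29] -> pop 44, enqueue [none], visited so far: [42, 32, 44]
  queue [29] -> pop 29, enqueue [12], visited so far: [42, 32, 44, 29]
  queue [12] -> pop 12, enqueue [2, 24], visited so far: [42, 32, 44, 29, 12]
  queue [2, 24] -> pop 2, enqueue [none], visited so far: [42, 32, 44, 29, 12, 2]
  queue [24] -> pop 24, enqueue [none], visited so far: [42, 32, 44, 29, 12, 2, 24]
Result: [42, 32, 44, 29, 12, 2, 24]


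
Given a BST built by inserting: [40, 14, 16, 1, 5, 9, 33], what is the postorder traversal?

Tree insertion order: [40, 14, 16, 1, 5, 9, 33]
Tree (level-order array): [40, 14, None, 1, 16, None, 5, None, 33, None, 9]
Postorder traversal: [9, 5, 1, 33, 16, 14, 40]


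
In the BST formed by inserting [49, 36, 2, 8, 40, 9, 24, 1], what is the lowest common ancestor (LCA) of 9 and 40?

Tree insertion order: [49, 36, 2, 8, 40, 9, 24, 1]
Tree (level-order array): [49, 36, None, 2, 40, 1, 8, None, None, None, None, None, 9, None, 24]
In a BST, the LCA of p=9, q=40 is the first node v on the
root-to-leaf path with p <= v <= q (go left if both < v, right if both > v).
Walk from root:
  at 49: both 9 and 40 < 49, go left
  at 36: 9 <= 36 <= 40, this is the LCA
LCA = 36


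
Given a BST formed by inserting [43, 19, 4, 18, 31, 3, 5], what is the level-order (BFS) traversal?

Tree insertion order: [43, 19, 4, 18, 31, 3, 5]
Tree (level-order array): [43, 19, None, 4, 31, 3, 18, None, None, None, None, 5]
BFS from the root, enqueuing left then right child of each popped node:
  queue [43] -> pop 43, enqueue [19], visited so far: [43]
  queue [19] -> pop 19, enqueue [4, 31], visited so far: [43, 19]
  queue [4, 31] -> pop 4, enqueue [3, 18], visited so far: [43, 19, 4]
  queue [31, 3, 18] -> pop 31, enqueue [none], visited so far: [43, 19, 4, 31]
  queue [3, 18] -> pop 3, enqueue [none], visited so far: [43, 19, 4, 31, 3]
  queue [18] -> pop 18, enqueue [5], visited so far: [43, 19, 4, 31, 3, 18]
  queue [5] -> pop 5, enqueue [none], visited so far: [43, 19, 4, 31, 3, 18, 5]
Result: [43, 19, 4, 31, 3, 18, 5]


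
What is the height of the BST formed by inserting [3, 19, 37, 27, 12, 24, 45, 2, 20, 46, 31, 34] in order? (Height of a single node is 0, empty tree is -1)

Insertion order: [3, 19, 37, 27, 12, 24, 45, 2, 20, 46, 31, 34]
Tree (level-order array): [3, 2, 19, None, None, 12, 37, None, None, 27, 45, 24, 31, None, 46, 20, None, None, 34]
Compute height bottom-up (empty subtree = -1):
  height(2) = 1 + max(-1, -1) = 0
  height(12) = 1 + max(-1, -1) = 0
  height(20) = 1 + max(-1, -1) = 0
  height(24) = 1 + max(0, -1) = 1
  height(34) = 1 + max(-1, -1) = 0
  height(31) = 1 + max(-1, 0) = 1
  height(27) = 1 + max(1, 1) = 2
  height(46) = 1 + max(-1, -1) = 0
  height(45) = 1 + max(-1, 0) = 1
  height(37) = 1 + max(2, 1) = 3
  height(19) = 1 + max(0, 3) = 4
  height(3) = 1 + max(0, 4) = 5
Height = 5


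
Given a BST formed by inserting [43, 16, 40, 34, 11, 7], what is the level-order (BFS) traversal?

Tree insertion order: [43, 16, 40, 34, 11, 7]
Tree (level-order array): [43, 16, None, 11, 40, 7, None, 34]
BFS from the root, enqueuing left then right child of each popped node:
  queue [43] -> pop 43, enqueue [16], visited so far: [43]
  queue [16] -> pop 16, enqueue [11, 40], visited so far: [43, 16]
  queue [11, 40] -> pop 11, enqueue [7], visited so far: [43, 16, 11]
  queue [40, 7] -> pop 40, enqueue [34], visited so far: [43, 16, 11, 40]
  queue [7, 34] -> pop 7, enqueue [none], visited so far: [43, 16, 11, 40, 7]
  queue [34] -> pop 34, enqueue [none], visited so far: [43, 16, 11, 40, 7, 34]
Result: [43, 16, 11, 40, 7, 34]


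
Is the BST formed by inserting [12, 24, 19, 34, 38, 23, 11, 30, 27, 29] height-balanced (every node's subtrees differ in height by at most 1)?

Tree (level-order array): [12, 11, 24, None, None, 19, 34, None, 23, 30, 38, None, None, 27, None, None, None, None, 29]
Definition: a tree is height-balanced if, at every node, |h(left) - h(right)| <= 1 (empty subtree has height -1).
Bottom-up per-node check:
  node 11: h_left=-1, h_right=-1, diff=0 [OK], height=0
  node 23: h_left=-1, h_right=-1, diff=0 [OK], height=0
  node 19: h_left=-1, h_right=0, diff=1 [OK], height=1
  node 29: h_left=-1, h_right=-1, diff=0 [OK], height=0
  node 27: h_left=-1, h_right=0, diff=1 [OK], height=1
  node 30: h_left=1, h_right=-1, diff=2 [FAIL (|1--1|=2 > 1)], height=2
  node 38: h_left=-1, h_right=-1, diff=0 [OK], height=0
  node 34: h_left=2, h_right=0, diff=2 [FAIL (|2-0|=2 > 1)], height=3
  node 24: h_left=1, h_right=3, diff=2 [FAIL (|1-3|=2 > 1)], height=4
  node 12: h_left=0, h_right=4, diff=4 [FAIL (|0-4|=4 > 1)], height=5
Node 30 violates the condition: |1 - -1| = 2 > 1.
Result: Not balanced


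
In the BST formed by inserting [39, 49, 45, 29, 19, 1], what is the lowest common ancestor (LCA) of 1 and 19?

Tree insertion order: [39, 49, 45, 29, 19, 1]
Tree (level-order array): [39, 29, 49, 19, None, 45, None, 1]
In a BST, the LCA of p=1, q=19 is the first node v on the
root-to-leaf path with p <= v <= q (go left if both < v, right if both > v).
Walk from root:
  at 39: both 1 and 19 < 39, go left
  at 29: both 1 and 19 < 29, go left
  at 19: 1 <= 19 <= 19, this is the LCA
LCA = 19


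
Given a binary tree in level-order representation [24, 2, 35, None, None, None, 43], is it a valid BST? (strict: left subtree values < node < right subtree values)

Level-order array: [24, 2, 35, None, None, None, 43]
Validate using subtree bounds (lo, hi): at each node, require lo < value < hi,
then recurse left with hi=value and right with lo=value.
Preorder trace (stopping at first violation):
  at node 24 with bounds (-inf, +inf): OK
  at node 2 with bounds (-inf, 24): OK
  at node 35 with bounds (24, +inf): OK
  at node 43 with bounds (35, +inf): OK
No violation found at any node.
Result: Valid BST


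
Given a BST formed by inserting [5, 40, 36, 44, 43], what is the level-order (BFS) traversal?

Tree insertion order: [5, 40, 36, 44, 43]
Tree (level-order array): [5, None, 40, 36, 44, None, None, 43]
BFS from the root, enqueuing left then right child of each popped node:
  queue [5] -> pop 5, enqueue [40], visited so far: [5]
  queue [40] -> pop 40, enqueue [36, 44], visited so far: [5, 40]
  queue [36, 44] -> pop 36, enqueue [none], visited so far: [5, 40, 36]
  queue [44] -> pop 44, enqueue [43], visited so far: [5, 40, 36, 44]
  queue [43] -> pop 43, enqueue [none], visited so far: [5, 40, 36, 44, 43]
Result: [5, 40, 36, 44, 43]


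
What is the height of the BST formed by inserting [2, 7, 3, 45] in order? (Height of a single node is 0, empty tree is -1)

Insertion order: [2, 7, 3, 45]
Tree (level-order array): [2, None, 7, 3, 45]
Compute height bottom-up (empty subtree = -1):
  height(3) = 1 + max(-1, -1) = 0
  height(45) = 1 + max(-1, -1) = 0
  height(7) = 1 + max(0, 0) = 1
  height(2) = 1 + max(-1, 1) = 2
Height = 2


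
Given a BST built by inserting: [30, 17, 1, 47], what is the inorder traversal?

Tree insertion order: [30, 17, 1, 47]
Tree (level-order array): [30, 17, 47, 1]
Inorder traversal: [1, 17, 30, 47]


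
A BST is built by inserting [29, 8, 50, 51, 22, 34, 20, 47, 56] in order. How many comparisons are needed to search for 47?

Search path for 47: 29 -> 50 -> 34 -> 47
Found: True
Comparisons: 4


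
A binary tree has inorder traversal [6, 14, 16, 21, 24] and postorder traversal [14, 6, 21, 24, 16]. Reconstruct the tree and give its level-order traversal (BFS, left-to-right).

Inorder:   [6, 14, 16, 21, 24]
Postorder: [14, 6, 21, 24, 16]
Algorithm: postorder visits root last, so walk postorder right-to-left;
each value is the root of the current inorder slice — split it at that
value, recurse on the right subtree first, then the left.
Recursive splits:
  root=16; inorder splits into left=[6, 14], right=[21, 24]
  root=24; inorder splits into left=[21], right=[]
  root=21; inorder splits into left=[], right=[]
  root=6; inorder splits into left=[], right=[14]
  root=14; inorder splits into left=[], right=[]
Reconstructed level-order: [16, 6, 24, 14, 21]


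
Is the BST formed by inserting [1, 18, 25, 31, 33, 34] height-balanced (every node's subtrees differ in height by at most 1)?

Tree (level-order array): [1, None, 18, None, 25, None, 31, None, 33, None, 34]
Definition: a tree is height-balanced if, at every node, |h(left) - h(right)| <= 1 (empty subtree has height -1).
Bottom-up per-node check:
  node 34: h_left=-1, h_right=-1, diff=0 [OK], height=0
  node 33: h_left=-1, h_right=0, diff=1 [OK], height=1
  node 31: h_left=-1, h_right=1, diff=2 [FAIL (|-1-1|=2 > 1)], height=2
  node 25: h_left=-1, h_right=2, diff=3 [FAIL (|-1-2|=3 > 1)], height=3
  node 18: h_left=-1, h_right=3, diff=4 [FAIL (|-1-3|=4 > 1)], height=4
  node 1: h_left=-1, h_right=4, diff=5 [FAIL (|-1-4|=5 > 1)], height=5
Node 31 violates the condition: |-1 - 1| = 2 > 1.
Result: Not balanced


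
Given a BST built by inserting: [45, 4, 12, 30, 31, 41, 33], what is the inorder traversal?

Tree insertion order: [45, 4, 12, 30, 31, 41, 33]
Tree (level-order array): [45, 4, None, None, 12, None, 30, None, 31, None, 41, 33]
Inorder traversal: [4, 12, 30, 31, 33, 41, 45]


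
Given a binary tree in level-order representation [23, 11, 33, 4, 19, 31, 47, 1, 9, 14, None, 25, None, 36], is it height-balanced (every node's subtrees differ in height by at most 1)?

Tree (level-order array): [23, 11, 33, 4, 19, 31, 47, 1, 9, 14, None, 25, None, 36]
Definition: a tree is height-balanced if, at every node, |h(left) - h(right)| <= 1 (empty subtree has height -1).
Bottom-up per-node check:
  node 1: h_left=-1, h_right=-1, diff=0 [OK], height=0
  node 9: h_left=-1, h_right=-1, diff=0 [OK], height=0
  node 4: h_left=0, h_right=0, diff=0 [OK], height=1
  node 14: h_left=-1, h_right=-1, diff=0 [OK], height=0
  node 19: h_left=0, h_right=-1, diff=1 [OK], height=1
  node 11: h_left=1, h_right=1, diff=0 [OK], height=2
  node 25: h_left=-1, h_right=-1, diff=0 [OK], height=0
  node 31: h_left=0, h_right=-1, diff=1 [OK], height=1
  node 36: h_left=-1, h_right=-1, diff=0 [OK], height=0
  node 47: h_left=0, h_right=-1, diff=1 [OK], height=1
  node 33: h_left=1, h_right=1, diff=0 [OK], height=2
  node 23: h_left=2, h_right=2, diff=0 [OK], height=3
All nodes satisfy the balance condition.
Result: Balanced


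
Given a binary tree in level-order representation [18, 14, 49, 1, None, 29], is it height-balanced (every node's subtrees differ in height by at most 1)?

Tree (level-order array): [18, 14, 49, 1, None, 29]
Definition: a tree is height-balanced if, at every node, |h(left) - h(right)| <= 1 (empty subtree has height -1).
Bottom-up per-node check:
  node 1: h_left=-1, h_right=-1, diff=0 [OK], height=0
  node 14: h_left=0, h_right=-1, diff=1 [OK], height=1
  node 29: h_left=-1, h_right=-1, diff=0 [OK], height=0
  node 49: h_left=0, h_right=-1, diff=1 [OK], height=1
  node 18: h_left=1, h_right=1, diff=0 [OK], height=2
All nodes satisfy the balance condition.
Result: Balanced


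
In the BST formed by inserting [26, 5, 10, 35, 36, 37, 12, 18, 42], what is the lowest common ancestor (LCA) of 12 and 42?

Tree insertion order: [26, 5, 10, 35, 36, 37, 12, 18, 42]
Tree (level-order array): [26, 5, 35, None, 10, None, 36, None, 12, None, 37, None, 18, None, 42]
In a BST, the LCA of p=12, q=42 is the first node v on the
root-to-leaf path with p <= v <= q (go left if both < v, right if both > v).
Walk from root:
  at 26: 12 <= 26 <= 42, this is the LCA
LCA = 26


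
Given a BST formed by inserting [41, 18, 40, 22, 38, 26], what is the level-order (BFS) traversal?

Tree insertion order: [41, 18, 40, 22, 38, 26]
Tree (level-order array): [41, 18, None, None, 40, 22, None, None, 38, 26]
BFS from the root, enqueuing left then right child of each popped node:
  queue [41] -> pop 41, enqueue [18], visited so far: [41]
  queue [18] -> pop 18, enqueue [40], visited so far: [41, 18]
  queue [40] -> pop 40, enqueue [22], visited so far: [41, 18, 40]
  queue [22] -> pop 22, enqueue [38], visited so far: [41, 18, 40, 22]
  queue [38] -> pop 38, enqueue [26], visited so far: [41, 18, 40, 22, 38]
  queue [26] -> pop 26, enqueue [none], visited so far: [41, 18, 40, 22, 38, 26]
Result: [41, 18, 40, 22, 38, 26]


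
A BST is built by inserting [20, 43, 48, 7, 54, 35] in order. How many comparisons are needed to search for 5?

Search path for 5: 20 -> 7
Found: False
Comparisons: 2


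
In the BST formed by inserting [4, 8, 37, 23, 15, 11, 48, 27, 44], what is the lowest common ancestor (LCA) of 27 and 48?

Tree insertion order: [4, 8, 37, 23, 15, 11, 48, 27, 44]
Tree (level-order array): [4, None, 8, None, 37, 23, 48, 15, 27, 44, None, 11]
In a BST, the LCA of p=27, q=48 is the first node v on the
root-to-leaf path with p <= v <= q (go left if both < v, right if both > v).
Walk from root:
  at 4: both 27 and 48 > 4, go right
  at 8: both 27 and 48 > 8, go right
  at 37: 27 <= 37 <= 48, this is the LCA
LCA = 37


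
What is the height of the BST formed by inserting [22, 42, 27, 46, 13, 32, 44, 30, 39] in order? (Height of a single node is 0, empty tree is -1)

Insertion order: [22, 42, 27, 46, 13, 32, 44, 30, 39]
Tree (level-order array): [22, 13, 42, None, None, 27, 46, None, 32, 44, None, 30, 39]
Compute height bottom-up (empty subtree = -1):
  height(13) = 1 + max(-1, -1) = 0
  height(30) = 1 + max(-1, -1) = 0
  height(39) = 1 + max(-1, -1) = 0
  height(32) = 1 + max(0, 0) = 1
  height(27) = 1 + max(-1, 1) = 2
  height(44) = 1 + max(-1, -1) = 0
  height(46) = 1 + max(0, -1) = 1
  height(42) = 1 + max(2, 1) = 3
  height(22) = 1 + max(0, 3) = 4
Height = 4


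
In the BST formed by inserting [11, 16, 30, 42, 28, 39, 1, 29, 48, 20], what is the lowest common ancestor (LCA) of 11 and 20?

Tree insertion order: [11, 16, 30, 42, 28, 39, 1, 29, 48, 20]
Tree (level-order array): [11, 1, 16, None, None, None, 30, 28, 42, 20, 29, 39, 48]
In a BST, the LCA of p=11, q=20 is the first node v on the
root-to-leaf path with p <= v <= q (go left if both < v, right if both > v).
Walk from root:
  at 11: 11 <= 11 <= 20, this is the LCA
LCA = 11


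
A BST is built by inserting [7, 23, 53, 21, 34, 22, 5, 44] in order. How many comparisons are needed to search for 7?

Search path for 7: 7
Found: True
Comparisons: 1


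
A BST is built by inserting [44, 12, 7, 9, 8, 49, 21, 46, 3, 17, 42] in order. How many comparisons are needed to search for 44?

Search path for 44: 44
Found: True
Comparisons: 1


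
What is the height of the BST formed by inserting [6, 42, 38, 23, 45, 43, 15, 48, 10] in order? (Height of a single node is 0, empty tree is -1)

Insertion order: [6, 42, 38, 23, 45, 43, 15, 48, 10]
Tree (level-order array): [6, None, 42, 38, 45, 23, None, 43, 48, 15, None, None, None, None, None, 10]
Compute height bottom-up (empty subtree = -1):
  height(10) = 1 + max(-1, -1) = 0
  height(15) = 1 + max(0, -1) = 1
  height(23) = 1 + max(1, -1) = 2
  height(38) = 1 + max(2, -1) = 3
  height(43) = 1 + max(-1, -1) = 0
  height(48) = 1 + max(-1, -1) = 0
  height(45) = 1 + max(0, 0) = 1
  height(42) = 1 + max(3, 1) = 4
  height(6) = 1 + max(-1, 4) = 5
Height = 5


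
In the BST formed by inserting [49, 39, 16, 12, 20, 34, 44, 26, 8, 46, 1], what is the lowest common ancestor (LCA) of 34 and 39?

Tree insertion order: [49, 39, 16, 12, 20, 34, 44, 26, 8, 46, 1]
Tree (level-order array): [49, 39, None, 16, 44, 12, 20, None, 46, 8, None, None, 34, None, None, 1, None, 26]
In a BST, the LCA of p=34, q=39 is the first node v on the
root-to-leaf path with p <= v <= q (go left if both < v, right if both > v).
Walk from root:
  at 49: both 34 and 39 < 49, go left
  at 39: 34 <= 39 <= 39, this is the LCA
LCA = 39


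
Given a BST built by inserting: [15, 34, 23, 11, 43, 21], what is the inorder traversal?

Tree insertion order: [15, 34, 23, 11, 43, 21]
Tree (level-order array): [15, 11, 34, None, None, 23, 43, 21]
Inorder traversal: [11, 15, 21, 23, 34, 43]


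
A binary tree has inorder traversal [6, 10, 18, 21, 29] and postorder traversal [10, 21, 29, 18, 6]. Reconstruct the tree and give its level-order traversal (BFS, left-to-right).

Inorder:   [6, 10, 18, 21, 29]
Postorder: [10, 21, 29, 18, 6]
Algorithm: postorder visits root last, so walk postorder right-to-left;
each value is the root of the current inorder slice — split it at that
value, recurse on the right subtree first, then the left.
Recursive splits:
  root=6; inorder splits into left=[], right=[10, 18, 21, 29]
  root=18; inorder splits into left=[10], right=[21, 29]
  root=29; inorder splits into left=[21], right=[]
  root=21; inorder splits into left=[], right=[]
  root=10; inorder splits into left=[], right=[]
Reconstructed level-order: [6, 18, 10, 29, 21]


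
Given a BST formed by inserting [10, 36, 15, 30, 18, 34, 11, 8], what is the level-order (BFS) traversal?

Tree insertion order: [10, 36, 15, 30, 18, 34, 11, 8]
Tree (level-order array): [10, 8, 36, None, None, 15, None, 11, 30, None, None, 18, 34]
BFS from the root, enqueuing left then right child of each popped node:
  queue [10] -> pop 10, enqueue [8, 36], visited so far: [10]
  queue [8, 36] -> pop 8, enqueue [none], visited so far: [10, 8]
  queue [36] -> pop 36, enqueue [15], visited so far: [10, 8, 36]
  queue [15] -> pop 15, enqueue [11, 30], visited so far: [10, 8, 36, 15]
  queue [11, 30] -> pop 11, enqueue [none], visited so far: [10, 8, 36, 15, 11]
  queue [30] -> pop 30, enqueue [18, 34], visited so far: [10, 8, 36, 15, 11, 30]
  queue [18, 34] -> pop 18, enqueue [none], visited so far: [10, 8, 36, 15, 11, 30, 18]
  queue [34] -> pop 34, enqueue [none], visited so far: [10, 8, 36, 15, 11, 30, 18, 34]
Result: [10, 8, 36, 15, 11, 30, 18, 34]


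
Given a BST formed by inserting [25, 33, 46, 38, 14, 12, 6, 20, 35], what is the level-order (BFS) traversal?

Tree insertion order: [25, 33, 46, 38, 14, 12, 6, 20, 35]
Tree (level-order array): [25, 14, 33, 12, 20, None, 46, 6, None, None, None, 38, None, None, None, 35]
BFS from the root, enqueuing left then right child of each popped node:
  queue [25] -> pop 25, enqueue [14, 33], visited so far: [25]
  queue [14, 33] -> pop 14, enqueue [12, 20], visited so far: [25, 14]
  queue [33, 12, 20] -> pop 33, enqueue [46], visited so far: [25, 14, 33]
  queue [12, 20, 46] -> pop 12, enqueue [6], visited so far: [25, 14, 33, 12]
  queue [20, 46, 6] -> pop 20, enqueue [none], visited so far: [25, 14, 33, 12, 20]
  queue [46, 6] -> pop 46, enqueue [38], visited so far: [25, 14, 33, 12, 20, 46]
  queue [6, 38] -> pop 6, enqueue [none], visited so far: [25, 14, 33, 12, 20, 46, 6]
  queue [38] -> pop 38, enqueue [35], visited so far: [25, 14, 33, 12, 20, 46, 6, 38]
  queue [35] -> pop 35, enqueue [none], visited so far: [25, 14, 33, 12, 20, 46, 6, 38, 35]
Result: [25, 14, 33, 12, 20, 46, 6, 38, 35]


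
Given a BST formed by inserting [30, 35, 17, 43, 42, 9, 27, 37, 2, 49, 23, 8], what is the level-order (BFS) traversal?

Tree insertion order: [30, 35, 17, 43, 42, 9, 27, 37, 2, 49, 23, 8]
Tree (level-order array): [30, 17, 35, 9, 27, None, 43, 2, None, 23, None, 42, 49, None, 8, None, None, 37]
BFS from the root, enqueuing left then right child of each popped node:
  queue [30] -> pop 30, enqueue [17, 35], visited so far: [30]
  queue [17, 35] -> pop 17, enqueue [9, 27], visited so far: [30, 17]
  queue [35, 9, 27] -> pop 35, enqueue [43], visited so far: [30, 17, 35]
  queue [9, 27, 43] -> pop 9, enqueue [2], visited so far: [30, 17, 35, 9]
  queue [27, 43, 2] -> pop 27, enqueue [23], visited so far: [30, 17, 35, 9, 27]
  queue [43, 2, 23] -> pop 43, enqueue [42, 49], visited so far: [30, 17, 35, 9, 27, 43]
  queue [2, 23, 42, 49] -> pop 2, enqueue [8], visited so far: [30, 17, 35, 9, 27, 43, 2]
  queue [23, 42, 49, 8] -> pop 23, enqueue [none], visited so far: [30, 17, 35, 9, 27, 43, 2, 23]
  queue [42, 49, 8] -> pop 42, enqueue [37], visited so far: [30, 17, 35, 9, 27, 43, 2, 23, 42]
  queue [49, 8, 37] -> pop 49, enqueue [none], visited so far: [30, 17, 35, 9, 27, 43, 2, 23, 42, 49]
  queue [8, 37] -> pop 8, enqueue [none], visited so far: [30, 17, 35, 9, 27, 43, 2, 23, 42, 49, 8]
  queue [37] -> pop 37, enqueue [none], visited so far: [30, 17, 35, 9, 27, 43, 2, 23, 42, 49, 8, 37]
Result: [30, 17, 35, 9, 27, 43, 2, 23, 42, 49, 8, 37]


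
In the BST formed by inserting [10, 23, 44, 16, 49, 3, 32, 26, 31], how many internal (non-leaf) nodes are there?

Tree built from: [10, 23, 44, 16, 49, 3, 32, 26, 31]
Tree (level-order array): [10, 3, 23, None, None, 16, 44, None, None, 32, 49, 26, None, None, None, None, 31]
Rule: An internal node has at least one child.
Per-node child counts:
  node 10: 2 child(ren)
  node 3: 0 child(ren)
  node 23: 2 child(ren)
  node 16: 0 child(ren)
  node 44: 2 child(ren)
  node 32: 1 child(ren)
  node 26: 1 child(ren)
  node 31: 0 child(ren)
  node 49: 0 child(ren)
Matching nodes: [10, 23, 44, 32, 26]
Count of internal (non-leaf) nodes: 5


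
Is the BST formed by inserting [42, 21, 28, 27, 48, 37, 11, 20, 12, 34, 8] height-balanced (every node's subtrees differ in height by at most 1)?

Tree (level-order array): [42, 21, 48, 11, 28, None, None, 8, 20, 27, 37, None, None, 12, None, None, None, 34]
Definition: a tree is height-balanced if, at every node, |h(left) - h(right)| <= 1 (empty subtree has height -1).
Bottom-up per-node check:
  node 8: h_left=-1, h_right=-1, diff=0 [OK], height=0
  node 12: h_left=-1, h_right=-1, diff=0 [OK], height=0
  node 20: h_left=0, h_right=-1, diff=1 [OK], height=1
  node 11: h_left=0, h_right=1, diff=1 [OK], height=2
  node 27: h_left=-1, h_right=-1, diff=0 [OK], height=0
  node 34: h_left=-1, h_right=-1, diff=0 [OK], height=0
  node 37: h_left=0, h_right=-1, diff=1 [OK], height=1
  node 28: h_left=0, h_right=1, diff=1 [OK], height=2
  node 21: h_left=2, h_right=2, diff=0 [OK], height=3
  node 48: h_left=-1, h_right=-1, diff=0 [OK], height=0
  node 42: h_left=3, h_right=0, diff=3 [FAIL (|3-0|=3 > 1)], height=4
Node 42 violates the condition: |3 - 0| = 3 > 1.
Result: Not balanced


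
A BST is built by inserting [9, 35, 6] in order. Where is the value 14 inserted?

Starting tree (level order): [9, 6, 35]
Insertion path: 9 -> 35
Result: insert 14 as left child of 35
Final tree (level order): [9, 6, 35, None, None, 14]


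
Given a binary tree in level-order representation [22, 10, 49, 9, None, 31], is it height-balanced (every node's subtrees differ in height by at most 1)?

Tree (level-order array): [22, 10, 49, 9, None, 31]
Definition: a tree is height-balanced if, at every node, |h(left) - h(right)| <= 1 (empty subtree has height -1).
Bottom-up per-node check:
  node 9: h_left=-1, h_right=-1, diff=0 [OK], height=0
  node 10: h_left=0, h_right=-1, diff=1 [OK], height=1
  node 31: h_left=-1, h_right=-1, diff=0 [OK], height=0
  node 49: h_left=0, h_right=-1, diff=1 [OK], height=1
  node 22: h_left=1, h_right=1, diff=0 [OK], height=2
All nodes satisfy the balance condition.
Result: Balanced


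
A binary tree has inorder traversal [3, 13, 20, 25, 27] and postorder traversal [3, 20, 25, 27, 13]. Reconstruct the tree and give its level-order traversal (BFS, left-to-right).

Inorder:   [3, 13, 20, 25, 27]
Postorder: [3, 20, 25, 27, 13]
Algorithm: postorder visits root last, so walk postorder right-to-left;
each value is the root of the current inorder slice — split it at that
value, recurse on the right subtree first, then the left.
Recursive splits:
  root=13; inorder splits into left=[3], right=[20, 25, 27]
  root=27; inorder splits into left=[20, 25], right=[]
  root=25; inorder splits into left=[20], right=[]
  root=20; inorder splits into left=[], right=[]
  root=3; inorder splits into left=[], right=[]
Reconstructed level-order: [13, 3, 27, 25, 20]


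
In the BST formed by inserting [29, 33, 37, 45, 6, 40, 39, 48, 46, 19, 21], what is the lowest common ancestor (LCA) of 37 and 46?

Tree insertion order: [29, 33, 37, 45, 6, 40, 39, 48, 46, 19, 21]
Tree (level-order array): [29, 6, 33, None, 19, None, 37, None, 21, None, 45, None, None, 40, 48, 39, None, 46]
In a BST, the LCA of p=37, q=46 is the first node v on the
root-to-leaf path with p <= v <= q (go left if both < v, right if both > v).
Walk from root:
  at 29: both 37 and 46 > 29, go right
  at 33: both 37 and 46 > 33, go right
  at 37: 37 <= 37 <= 46, this is the LCA
LCA = 37


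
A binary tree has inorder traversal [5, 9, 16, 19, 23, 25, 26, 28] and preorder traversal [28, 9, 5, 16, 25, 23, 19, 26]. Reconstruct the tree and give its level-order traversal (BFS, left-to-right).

Inorder:  [5, 9, 16, 19, 23, 25, 26, 28]
Preorder: [28, 9, 5, 16, 25, 23, 19, 26]
Algorithm: preorder visits root first, so consume preorder in order;
for each root, split the current inorder slice at that value into
left-subtree inorder and right-subtree inorder, then recurse.
Recursive splits:
  root=28; inorder splits into left=[5, 9, 16, 19, 23, 25, 26], right=[]
  root=9; inorder splits into left=[5], right=[16, 19, 23, 25, 26]
  root=5; inorder splits into left=[], right=[]
  root=16; inorder splits into left=[], right=[19, 23, 25, 26]
  root=25; inorder splits into left=[19, 23], right=[26]
  root=23; inorder splits into left=[19], right=[]
  root=19; inorder splits into left=[], right=[]
  root=26; inorder splits into left=[], right=[]
Reconstructed level-order: [28, 9, 5, 16, 25, 23, 26, 19]


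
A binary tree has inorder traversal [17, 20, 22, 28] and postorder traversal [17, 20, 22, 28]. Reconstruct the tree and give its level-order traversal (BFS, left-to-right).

Inorder:   [17, 20, 22, 28]
Postorder: [17, 20, 22, 28]
Algorithm: postorder visits root last, so walk postorder right-to-left;
each value is the root of the current inorder slice — split it at that
value, recurse on the right subtree first, then the left.
Recursive splits:
  root=28; inorder splits into left=[17, 20, 22], right=[]
  root=22; inorder splits into left=[17, 20], right=[]
  root=20; inorder splits into left=[17], right=[]
  root=17; inorder splits into left=[], right=[]
Reconstructed level-order: [28, 22, 20, 17]


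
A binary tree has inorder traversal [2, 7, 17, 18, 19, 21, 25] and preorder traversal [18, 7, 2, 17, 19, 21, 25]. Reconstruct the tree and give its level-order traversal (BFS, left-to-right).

Inorder:  [2, 7, 17, 18, 19, 21, 25]
Preorder: [18, 7, 2, 17, 19, 21, 25]
Algorithm: preorder visits root first, so consume preorder in order;
for each root, split the current inorder slice at that value into
left-subtree inorder and right-subtree inorder, then recurse.
Recursive splits:
  root=18; inorder splits into left=[2, 7, 17], right=[19, 21, 25]
  root=7; inorder splits into left=[2], right=[17]
  root=2; inorder splits into left=[], right=[]
  root=17; inorder splits into left=[], right=[]
  root=19; inorder splits into left=[], right=[21, 25]
  root=21; inorder splits into left=[], right=[25]
  root=25; inorder splits into left=[], right=[]
Reconstructed level-order: [18, 7, 19, 2, 17, 21, 25]


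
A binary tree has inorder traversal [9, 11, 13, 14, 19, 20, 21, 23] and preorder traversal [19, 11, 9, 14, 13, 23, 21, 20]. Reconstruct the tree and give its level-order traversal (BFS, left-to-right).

Inorder:  [9, 11, 13, 14, 19, 20, 21, 23]
Preorder: [19, 11, 9, 14, 13, 23, 21, 20]
Algorithm: preorder visits root first, so consume preorder in order;
for each root, split the current inorder slice at that value into
left-subtree inorder and right-subtree inorder, then recurse.
Recursive splits:
  root=19; inorder splits into left=[9, 11, 13, 14], right=[20, 21, 23]
  root=11; inorder splits into left=[9], right=[13, 14]
  root=9; inorder splits into left=[], right=[]
  root=14; inorder splits into left=[13], right=[]
  root=13; inorder splits into left=[], right=[]
  root=23; inorder splits into left=[20, 21], right=[]
  root=21; inorder splits into left=[20], right=[]
  root=20; inorder splits into left=[], right=[]
Reconstructed level-order: [19, 11, 23, 9, 14, 21, 13, 20]


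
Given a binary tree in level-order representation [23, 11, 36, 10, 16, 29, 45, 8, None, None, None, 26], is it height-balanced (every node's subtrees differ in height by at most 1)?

Tree (level-order array): [23, 11, 36, 10, 16, 29, 45, 8, None, None, None, 26]
Definition: a tree is height-balanced if, at every node, |h(left) - h(right)| <= 1 (empty subtree has height -1).
Bottom-up per-node check:
  node 8: h_left=-1, h_right=-1, diff=0 [OK], height=0
  node 10: h_left=0, h_right=-1, diff=1 [OK], height=1
  node 16: h_left=-1, h_right=-1, diff=0 [OK], height=0
  node 11: h_left=1, h_right=0, diff=1 [OK], height=2
  node 26: h_left=-1, h_right=-1, diff=0 [OK], height=0
  node 29: h_left=0, h_right=-1, diff=1 [OK], height=1
  node 45: h_left=-1, h_right=-1, diff=0 [OK], height=0
  node 36: h_left=1, h_right=0, diff=1 [OK], height=2
  node 23: h_left=2, h_right=2, diff=0 [OK], height=3
All nodes satisfy the balance condition.
Result: Balanced


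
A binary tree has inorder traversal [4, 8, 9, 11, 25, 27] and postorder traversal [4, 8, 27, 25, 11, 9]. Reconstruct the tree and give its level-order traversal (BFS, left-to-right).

Inorder:   [4, 8, 9, 11, 25, 27]
Postorder: [4, 8, 27, 25, 11, 9]
Algorithm: postorder visits root last, so walk postorder right-to-left;
each value is the root of the current inorder slice — split it at that
value, recurse on the right subtree first, then the left.
Recursive splits:
  root=9; inorder splits into left=[4, 8], right=[11, 25, 27]
  root=11; inorder splits into left=[], right=[25, 27]
  root=25; inorder splits into left=[], right=[27]
  root=27; inorder splits into left=[], right=[]
  root=8; inorder splits into left=[4], right=[]
  root=4; inorder splits into left=[], right=[]
Reconstructed level-order: [9, 8, 11, 4, 25, 27]


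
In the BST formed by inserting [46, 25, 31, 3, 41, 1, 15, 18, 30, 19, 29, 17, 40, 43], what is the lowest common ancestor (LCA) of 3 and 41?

Tree insertion order: [46, 25, 31, 3, 41, 1, 15, 18, 30, 19, 29, 17, 40, 43]
Tree (level-order array): [46, 25, None, 3, 31, 1, 15, 30, 41, None, None, None, 18, 29, None, 40, 43, 17, 19]
In a BST, the LCA of p=3, q=41 is the first node v on the
root-to-leaf path with p <= v <= q (go left if both < v, right if both > v).
Walk from root:
  at 46: both 3 and 41 < 46, go left
  at 25: 3 <= 25 <= 41, this is the LCA
LCA = 25


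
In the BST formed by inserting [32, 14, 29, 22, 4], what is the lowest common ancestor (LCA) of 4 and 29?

Tree insertion order: [32, 14, 29, 22, 4]
Tree (level-order array): [32, 14, None, 4, 29, None, None, 22]
In a BST, the LCA of p=4, q=29 is the first node v on the
root-to-leaf path with p <= v <= q (go left if both < v, right if both > v).
Walk from root:
  at 32: both 4 and 29 < 32, go left
  at 14: 4 <= 14 <= 29, this is the LCA
LCA = 14


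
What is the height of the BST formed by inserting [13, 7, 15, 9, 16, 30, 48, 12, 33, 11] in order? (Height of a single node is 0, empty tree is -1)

Insertion order: [13, 7, 15, 9, 16, 30, 48, 12, 33, 11]
Tree (level-order array): [13, 7, 15, None, 9, None, 16, None, 12, None, 30, 11, None, None, 48, None, None, 33]
Compute height bottom-up (empty subtree = -1):
  height(11) = 1 + max(-1, -1) = 0
  height(12) = 1 + max(0, -1) = 1
  height(9) = 1 + max(-1, 1) = 2
  height(7) = 1 + max(-1, 2) = 3
  height(33) = 1 + max(-1, -1) = 0
  height(48) = 1 + max(0, -1) = 1
  height(30) = 1 + max(-1, 1) = 2
  height(16) = 1 + max(-1, 2) = 3
  height(15) = 1 + max(-1, 3) = 4
  height(13) = 1 + max(3, 4) = 5
Height = 5
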